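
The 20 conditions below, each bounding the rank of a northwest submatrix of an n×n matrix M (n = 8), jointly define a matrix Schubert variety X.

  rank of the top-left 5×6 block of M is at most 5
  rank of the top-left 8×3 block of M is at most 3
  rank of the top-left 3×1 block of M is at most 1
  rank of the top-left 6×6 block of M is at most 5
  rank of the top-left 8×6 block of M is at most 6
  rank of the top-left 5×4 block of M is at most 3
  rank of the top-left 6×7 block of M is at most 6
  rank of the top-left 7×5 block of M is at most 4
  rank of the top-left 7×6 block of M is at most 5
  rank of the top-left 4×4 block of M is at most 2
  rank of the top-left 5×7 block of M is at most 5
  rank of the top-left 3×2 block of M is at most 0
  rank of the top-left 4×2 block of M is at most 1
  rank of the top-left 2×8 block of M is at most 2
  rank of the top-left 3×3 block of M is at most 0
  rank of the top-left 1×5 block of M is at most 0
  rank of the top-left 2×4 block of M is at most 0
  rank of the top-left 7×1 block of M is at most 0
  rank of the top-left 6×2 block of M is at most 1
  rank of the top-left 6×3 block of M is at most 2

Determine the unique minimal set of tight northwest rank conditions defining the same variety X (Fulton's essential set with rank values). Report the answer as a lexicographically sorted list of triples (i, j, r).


Recovering R(i,j) via the rank-extension bound from the 20 conditions:

  i=1: 0 0 0 0 0 1 1 1
  i=2: 0 0 0 0 1 2 2 2
  i=3: 0 0 0 1 2 3 3 3
  i=4: 0 1 1 2 3 4 4 4
  i=5: 0 1 2 3 4 5 5 5
  i=6: 0 1 2 3 4 5 6 6
  i=7: 0 1 2 3 4 5 6 7
  i=8: 1 2 3 4 5 6 7 8

hence w(1..8) = (6, 5, 4, 2, 3, 7, 8, 1).

4 SE-corners of the 16-cell Rothe diagram give Ess(w):

[(1, 5, 0), (2, 4, 0), (3, 3, 0), (7, 1, 0)]


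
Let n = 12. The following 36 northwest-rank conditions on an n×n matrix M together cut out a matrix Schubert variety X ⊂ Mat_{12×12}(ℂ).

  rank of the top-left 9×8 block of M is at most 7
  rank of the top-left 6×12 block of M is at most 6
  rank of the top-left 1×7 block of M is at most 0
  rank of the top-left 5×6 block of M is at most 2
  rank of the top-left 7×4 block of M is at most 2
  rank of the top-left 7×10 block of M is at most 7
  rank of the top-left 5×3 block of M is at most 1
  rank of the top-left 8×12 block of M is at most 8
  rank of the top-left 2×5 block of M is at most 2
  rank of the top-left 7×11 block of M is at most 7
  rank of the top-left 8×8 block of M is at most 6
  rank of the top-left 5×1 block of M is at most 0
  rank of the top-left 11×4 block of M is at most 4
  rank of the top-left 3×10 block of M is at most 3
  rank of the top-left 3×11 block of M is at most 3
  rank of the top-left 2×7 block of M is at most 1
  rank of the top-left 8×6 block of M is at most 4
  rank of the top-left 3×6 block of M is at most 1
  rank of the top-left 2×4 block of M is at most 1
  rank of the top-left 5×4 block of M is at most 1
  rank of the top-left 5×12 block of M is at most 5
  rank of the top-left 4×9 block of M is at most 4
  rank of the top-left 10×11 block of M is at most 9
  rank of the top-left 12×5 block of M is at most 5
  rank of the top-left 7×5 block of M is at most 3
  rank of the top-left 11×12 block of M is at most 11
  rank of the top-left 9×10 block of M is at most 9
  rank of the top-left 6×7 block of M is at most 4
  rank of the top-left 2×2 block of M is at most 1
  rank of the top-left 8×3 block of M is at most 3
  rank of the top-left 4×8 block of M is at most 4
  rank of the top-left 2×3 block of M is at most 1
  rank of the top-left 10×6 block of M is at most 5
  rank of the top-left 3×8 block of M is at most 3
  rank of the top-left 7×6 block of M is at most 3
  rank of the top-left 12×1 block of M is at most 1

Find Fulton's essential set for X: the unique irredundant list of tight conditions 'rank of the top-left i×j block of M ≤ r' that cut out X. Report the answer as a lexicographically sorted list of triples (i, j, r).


Computing R[i][j] = min implied NW-rank bound (n=12, 36 conditions):

  row 1: 0 | 0 | 0 | 0 | 0 | 0 | 0 | 1 | 1 | 1 | 1 | 1
  row 2: 0 | 1 | 1 | 1 | 1 | 1 | 1 | 2 | 2 | 2 | 2 | 2
  row 3: 0 | 1 | 1 | 1 | 1 | 1 | 2 | 3 | 3 | 3 | 3 | 3
  row 4: 0 | 1 | 1 | 1 | 2 | 2 | 3 | 4 | 4 | 4 | 4 | 4
  row 5: 0 | 1 | 1 | 1 | 2 | 2 | 3 | 4 | 5 | 5 | 5 | 5
  row 6: 1 | 2 | 2 | 2 | 3 | 3 | 4 | 5 | 6 | 6 | 6 | 6
  row 7: 1 | 2 | 2 | 2 | 3 | 3 | 4 | 5 | 6 | 7 | 7 | 7
  row 8: 1 | 2 | 3 | 3 | 4 | 4 | 5 | 6 | 7 | 8 | 8 | 8
  row 9: 1 | 2 | 3 | 4 | 5 | 5 | 6 | 7 | 8 | 9 | 9 | 9
  row 10: 1 | 2 | 3 | 4 | 5 | 5 | 6 | 7 | 8 | 9 | 9 | 10
  row 11: 1 | 2 | 3 | 4 | 5 | 6 | 7 | 8 | 9 | 10 | 10 | 11
  row 12: 1 | 2 | 3 | 4 | 5 | 6 | 7 | 8 | 9 | 10 | 11 | 12

hence w(1..12) = (8, 2, 7, 5, 9, 1, 10, 3, 4, 12, 6, 11).

Fulton essential set (9 of the 25 Rothe cells):

[(1, 7, 0), (3, 6, 1), (5, 1, 0), (5, 4, 1), (5, 6, 2), (7, 4, 2), (7, 6, 3), (10, 6, 5), (10, 11, 9)]


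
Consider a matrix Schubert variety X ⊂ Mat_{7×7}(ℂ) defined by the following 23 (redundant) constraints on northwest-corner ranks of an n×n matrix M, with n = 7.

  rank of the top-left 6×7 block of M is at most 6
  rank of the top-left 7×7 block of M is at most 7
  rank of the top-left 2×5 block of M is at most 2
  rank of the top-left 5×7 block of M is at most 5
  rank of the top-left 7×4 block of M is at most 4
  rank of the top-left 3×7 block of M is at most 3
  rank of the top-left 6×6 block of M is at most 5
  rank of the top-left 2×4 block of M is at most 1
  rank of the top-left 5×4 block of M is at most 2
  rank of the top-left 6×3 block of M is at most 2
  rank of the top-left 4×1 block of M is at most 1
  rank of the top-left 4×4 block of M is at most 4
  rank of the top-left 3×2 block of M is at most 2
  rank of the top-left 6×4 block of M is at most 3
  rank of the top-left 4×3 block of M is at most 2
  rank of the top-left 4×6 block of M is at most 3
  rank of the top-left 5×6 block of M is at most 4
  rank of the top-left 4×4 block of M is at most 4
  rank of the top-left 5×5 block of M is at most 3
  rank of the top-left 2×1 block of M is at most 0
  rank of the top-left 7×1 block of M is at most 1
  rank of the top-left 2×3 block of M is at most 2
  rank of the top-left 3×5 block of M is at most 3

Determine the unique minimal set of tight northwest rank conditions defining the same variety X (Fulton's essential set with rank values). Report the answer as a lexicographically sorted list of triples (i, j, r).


Propagating the 23 rank bounds to every northwest block:

  0 1 1 1 1 1 1
  0 1 1 1 2 2 2
  1 2 2 2 3 3 3
  1 2 2 2 3 3 4
  1 2 2 2 3 4 5
  1 2 2 3 4 5 6
  1 2 3 4 5 6 7

second differences of R give the permutation w = (2, 5, 1, 7, 6, 4, 3).

5 SE-corners of the 10-cell Rothe diagram give Ess(w):

[(2, 1, 0), (2, 4, 1), (4, 6, 3), (5, 4, 2), (6, 3, 2)]


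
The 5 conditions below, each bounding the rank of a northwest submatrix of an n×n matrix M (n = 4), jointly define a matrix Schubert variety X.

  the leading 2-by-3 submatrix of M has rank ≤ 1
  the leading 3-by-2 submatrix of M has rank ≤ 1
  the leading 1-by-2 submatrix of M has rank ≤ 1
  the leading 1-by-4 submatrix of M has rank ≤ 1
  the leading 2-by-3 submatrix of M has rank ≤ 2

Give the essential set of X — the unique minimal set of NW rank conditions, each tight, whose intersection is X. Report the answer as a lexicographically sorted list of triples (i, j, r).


Computing R[i][j] = min implied NW-rank bound (n=4, 5 conditions):

  R[1]: 1 | 1 | 1 | 1
  R[2]: 1 | 1 | 1 | 2
  R[3]: 1 | 1 | 2 | 3
  R[4]: 1 | 2 | 3 | 4

so w = (1, 4, 3, 2).

2 SE-corners of the 3-cell Rothe diagram give Ess(w):

[(2, 3, 1), (3, 2, 1)]


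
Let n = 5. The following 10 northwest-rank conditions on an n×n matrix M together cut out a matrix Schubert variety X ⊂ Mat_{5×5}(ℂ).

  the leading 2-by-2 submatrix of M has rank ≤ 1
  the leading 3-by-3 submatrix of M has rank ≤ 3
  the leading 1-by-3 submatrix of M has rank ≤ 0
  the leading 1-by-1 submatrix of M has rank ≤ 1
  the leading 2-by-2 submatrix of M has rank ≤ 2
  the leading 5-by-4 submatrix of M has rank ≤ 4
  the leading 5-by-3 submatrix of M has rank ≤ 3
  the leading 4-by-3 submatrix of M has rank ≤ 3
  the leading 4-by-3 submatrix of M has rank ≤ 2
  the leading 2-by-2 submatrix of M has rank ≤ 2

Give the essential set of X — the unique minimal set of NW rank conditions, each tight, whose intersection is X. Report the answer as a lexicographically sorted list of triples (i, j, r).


The tightest implied rank at each (i,j), from the 10 conditions:

  i=1: 0, 0, 0, 1, 1
  i=2: 1, 1, 1, 2, 2
  i=3: 1, 2, 2, 3, 3
  i=4: 1, 2, 2, 3, 4
  i=5: 1, 2, 3, 4, 5

second differences of R give the permutation w = (4, 1, 2, 5, 3).

Fulton essential set (2 of the 4 Rothe cells):

[(1, 3, 0), (4, 3, 2)]


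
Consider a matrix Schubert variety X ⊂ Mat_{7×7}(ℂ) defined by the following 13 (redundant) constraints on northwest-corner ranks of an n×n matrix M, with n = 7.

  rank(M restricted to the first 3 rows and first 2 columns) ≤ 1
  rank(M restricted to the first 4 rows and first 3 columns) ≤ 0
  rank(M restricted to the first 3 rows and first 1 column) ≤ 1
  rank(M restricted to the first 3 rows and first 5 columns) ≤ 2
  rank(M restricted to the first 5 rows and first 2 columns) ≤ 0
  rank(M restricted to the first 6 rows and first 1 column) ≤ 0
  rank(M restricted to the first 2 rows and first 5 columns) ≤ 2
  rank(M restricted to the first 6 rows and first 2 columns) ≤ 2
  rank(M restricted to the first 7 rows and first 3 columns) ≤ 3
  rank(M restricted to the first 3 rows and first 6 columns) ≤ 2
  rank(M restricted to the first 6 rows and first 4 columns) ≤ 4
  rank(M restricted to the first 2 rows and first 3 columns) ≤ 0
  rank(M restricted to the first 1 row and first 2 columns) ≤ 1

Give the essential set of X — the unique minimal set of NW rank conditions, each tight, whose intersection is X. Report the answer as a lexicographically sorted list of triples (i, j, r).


Computing R[i][j] = min implied NW-rank bound (n=7, 13 conditions):

  0, 0, 0, 1, 1, 1, 1
  0, 0, 0, 1, 2, 2, 2
  0, 0, 0, 1, 2, 2, 3
  0, 0, 0, 1, 2, 3, 4
  0, 0, 1, 2, 3, 4, 5
  0, 1, 2, 3, 4, 5, 6
  1, 2, 3, 4, 5, 6, 7

the unique w with this rank table is (4, 5, 7, 6, 3, 2, 1).

ℓ(w)=16; the 4 essential cells (i,j,r):

[(3, 6, 2), (4, 3, 0), (5, 2, 0), (6, 1, 0)]


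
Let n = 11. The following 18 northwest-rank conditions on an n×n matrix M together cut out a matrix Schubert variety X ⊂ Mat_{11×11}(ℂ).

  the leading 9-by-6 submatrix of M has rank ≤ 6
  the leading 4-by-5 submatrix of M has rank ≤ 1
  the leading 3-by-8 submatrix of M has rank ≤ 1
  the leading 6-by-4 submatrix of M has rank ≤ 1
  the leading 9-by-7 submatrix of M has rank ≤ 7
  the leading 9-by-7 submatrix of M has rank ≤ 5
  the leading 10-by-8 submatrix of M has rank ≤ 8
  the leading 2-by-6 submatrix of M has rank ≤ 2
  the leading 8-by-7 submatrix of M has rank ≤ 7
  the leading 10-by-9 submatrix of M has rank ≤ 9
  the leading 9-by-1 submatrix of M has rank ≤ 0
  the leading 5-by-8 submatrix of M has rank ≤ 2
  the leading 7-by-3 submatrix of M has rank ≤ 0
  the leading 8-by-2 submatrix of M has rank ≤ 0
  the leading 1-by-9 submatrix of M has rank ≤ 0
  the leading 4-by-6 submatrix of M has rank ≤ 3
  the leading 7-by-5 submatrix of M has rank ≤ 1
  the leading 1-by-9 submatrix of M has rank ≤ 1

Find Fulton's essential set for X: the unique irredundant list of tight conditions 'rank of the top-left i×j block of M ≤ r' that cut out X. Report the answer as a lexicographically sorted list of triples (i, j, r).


Rank table r_w(11×11) implied by the 18 constraints:

  0 0 0 0 0 0 0 0 0 1 1
  0 0 0 1 1 1 1 1 1 2 2
  0 0 0 1 1 1 1 1 2 3 3
  0 0 0 1 1 2 2 2 3 4 4
  0 0 0 1 1 2 2 2 3 4 5
  0 0 0 1 1 2 3 3 4 5 6
  0 0 0 1 1 2 3 4 5 6 7
  0 0 1 2 2 3 4 5 6 7 8
  0 1 2 3 3 4 5 6 7 8 9
  1 2 3 4 4 5 6 7 8 9 10
  1 2 3 4 5 6 7 8 9 10 11

the unique w with this rank table is (10, 4, 9, 6, 11, 7, 8, 3, 2, 1, 5).

Fulton essential set (7 of the 40 Rothe cells):

[(1, 9, 0), (3, 8, 1), (5, 8, 2), (7, 3, 0), (7, 5, 1), (8, 2, 0), (9, 1, 0)]


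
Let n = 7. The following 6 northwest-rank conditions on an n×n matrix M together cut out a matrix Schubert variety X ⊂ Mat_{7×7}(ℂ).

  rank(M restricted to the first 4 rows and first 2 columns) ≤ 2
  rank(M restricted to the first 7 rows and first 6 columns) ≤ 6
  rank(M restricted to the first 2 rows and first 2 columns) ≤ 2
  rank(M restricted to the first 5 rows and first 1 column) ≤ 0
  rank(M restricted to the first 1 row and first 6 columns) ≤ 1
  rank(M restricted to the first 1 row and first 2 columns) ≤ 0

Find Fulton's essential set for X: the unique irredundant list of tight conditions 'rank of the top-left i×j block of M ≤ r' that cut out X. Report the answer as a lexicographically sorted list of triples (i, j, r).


Recovering R(i,j) via the rank-extension bound from the 6 conditions:

  R[1]: 0 | 0 | 1 | 1 | 1 | 1 | 1
  R[2]: 0 | 1 | 2 | 2 | 2 | 2 | 2
  R[3]: 0 | 1 | 2 | 3 | 3 | 3 | 3
  R[4]: 0 | 1 | 2 | 3 | 4 | 4 | 4
  R[5]: 0 | 1 | 2 | 3 | 4 | 5 | 5
  R[6]: 1 | 2 | 3 | 4 | 5 | 6 | 6
  R[7]: 1 | 2 | 3 | 4 | 5 | 6 | 7

the unique w with this rank table is (3, 2, 4, 5, 6, 1, 7).

Fulton essential set (2 of the 6 Rothe cells):

[(1, 2, 0), (5, 1, 0)]


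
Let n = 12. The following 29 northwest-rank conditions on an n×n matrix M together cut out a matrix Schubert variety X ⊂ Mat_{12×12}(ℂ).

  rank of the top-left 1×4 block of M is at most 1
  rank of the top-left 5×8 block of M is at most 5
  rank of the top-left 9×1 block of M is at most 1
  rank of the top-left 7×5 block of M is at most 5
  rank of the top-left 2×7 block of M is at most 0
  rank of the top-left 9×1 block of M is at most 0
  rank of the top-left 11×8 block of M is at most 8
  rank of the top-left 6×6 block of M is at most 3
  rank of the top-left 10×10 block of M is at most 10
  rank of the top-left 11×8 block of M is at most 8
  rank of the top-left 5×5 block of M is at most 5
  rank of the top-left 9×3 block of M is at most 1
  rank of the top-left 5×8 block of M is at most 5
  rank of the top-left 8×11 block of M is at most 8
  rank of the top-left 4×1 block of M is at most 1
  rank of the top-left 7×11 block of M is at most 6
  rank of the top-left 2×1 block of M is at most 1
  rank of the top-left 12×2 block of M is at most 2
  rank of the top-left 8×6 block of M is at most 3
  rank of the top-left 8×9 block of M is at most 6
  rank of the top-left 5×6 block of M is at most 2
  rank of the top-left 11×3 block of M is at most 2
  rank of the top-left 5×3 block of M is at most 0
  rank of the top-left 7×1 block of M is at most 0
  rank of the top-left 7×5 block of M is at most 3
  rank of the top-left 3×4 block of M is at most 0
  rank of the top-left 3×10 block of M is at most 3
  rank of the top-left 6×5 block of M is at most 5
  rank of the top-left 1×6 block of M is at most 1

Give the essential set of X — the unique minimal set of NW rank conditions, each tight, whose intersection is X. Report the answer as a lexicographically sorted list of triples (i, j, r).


The tightest implied rank at each (i,j), from the 29 conditions:

  row 1: 0 0 0 0 0 0 0 1 1 1 1 1
  row 2: 0 0 0 0 0 0 0 1 2 2 2 2
  row 3: 0 0 0 0 1 1 1 2 3 3 3 3
  row 4: 0 0 0 1 2 2 2 3 4 4 4 4
  row 5: 0 0 0 1 2 2 3 4 5 5 5 5
  row 6: 0 1 1 2 3 3 4 5 6 6 6 6
  row 7: 0 1 1 2 3 3 4 5 6 6 6 7
  row 8: 0 1 1 2 3 3 4 5 6 7 7 8
  row 9: 0 1 1 2 3 4 5 6 7 8 8 9
  row 10: 1 2 2 3 4 5 6 7 8 9 9 10
  row 11: 1 2 2 3 4 5 6 7 8 9 10 11
  row 12: 1 2 3 4 5 6 7 8 9 10 11 12

reading off 1-entries of Δ²R: w = (8, 9, 5, 4, 7, 2, 12, 10, 6, 1, 11, 3).

Rothe diagram D(w) (37 cells), 9 SE-corners (essential conditions):

[(2, 7, 0), (3, 4, 0), (5, 3, 0), (5, 6, 2), (7, 11, 6), (8, 6, 3), (9, 1, 0), (9, 3, 1), (11, 3, 2)]


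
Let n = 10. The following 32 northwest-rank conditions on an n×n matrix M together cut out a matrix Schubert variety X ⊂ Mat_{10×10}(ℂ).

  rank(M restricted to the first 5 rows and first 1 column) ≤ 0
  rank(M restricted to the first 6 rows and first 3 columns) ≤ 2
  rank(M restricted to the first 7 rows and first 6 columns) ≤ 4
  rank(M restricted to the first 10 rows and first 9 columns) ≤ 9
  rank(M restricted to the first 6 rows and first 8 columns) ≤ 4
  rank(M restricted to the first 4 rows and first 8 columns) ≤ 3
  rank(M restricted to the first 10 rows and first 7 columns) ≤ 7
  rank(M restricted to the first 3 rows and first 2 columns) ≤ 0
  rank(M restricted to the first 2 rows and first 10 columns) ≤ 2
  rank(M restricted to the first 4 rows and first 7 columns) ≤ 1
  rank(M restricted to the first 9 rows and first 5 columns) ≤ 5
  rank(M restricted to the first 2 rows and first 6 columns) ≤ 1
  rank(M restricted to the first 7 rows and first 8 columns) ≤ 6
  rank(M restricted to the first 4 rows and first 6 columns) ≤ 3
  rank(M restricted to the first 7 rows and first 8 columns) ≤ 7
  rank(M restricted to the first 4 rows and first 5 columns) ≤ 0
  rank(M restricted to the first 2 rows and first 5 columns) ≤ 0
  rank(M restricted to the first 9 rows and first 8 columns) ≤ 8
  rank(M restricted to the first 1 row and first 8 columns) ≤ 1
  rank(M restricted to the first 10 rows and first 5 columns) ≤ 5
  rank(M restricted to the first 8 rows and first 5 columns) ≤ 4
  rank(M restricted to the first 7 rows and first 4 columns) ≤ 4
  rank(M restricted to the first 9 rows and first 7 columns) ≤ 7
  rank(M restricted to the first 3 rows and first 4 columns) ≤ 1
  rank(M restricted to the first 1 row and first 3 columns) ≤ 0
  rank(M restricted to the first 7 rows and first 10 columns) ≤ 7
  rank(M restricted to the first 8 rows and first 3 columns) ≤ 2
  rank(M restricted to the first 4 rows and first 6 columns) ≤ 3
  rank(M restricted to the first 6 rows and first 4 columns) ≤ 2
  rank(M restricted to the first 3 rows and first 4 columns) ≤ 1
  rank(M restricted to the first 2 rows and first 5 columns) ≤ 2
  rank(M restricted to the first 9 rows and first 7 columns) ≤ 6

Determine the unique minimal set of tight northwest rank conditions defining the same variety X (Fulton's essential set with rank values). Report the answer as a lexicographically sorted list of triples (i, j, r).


Computing R[i][j] = min implied NW-rank bound (n=10, 32 conditions):

  R[1]: 0  0  0  0  0  1  1  1  1  1
  R[2]: 0  0  0  0  0  1  1  2  2  2
  R[3]: 0  0  0  0  0  1  1  2  3  3
  R[4]: 0  0  0  0  0  1  1  2  3  4
  R[5]: 0  1  1  1  1  2  2  3  4  5
  R[6]: 1  2  2  2  2  3  3  4  5  6
  R[7]: 1  2  2  3  3  4  4  5  6  7
  R[8]: 1  2  2  3  4  5  5  6  7  8
  R[9]: 1  2  3  4  5  6  6  7  8  9
  R[10]: 1  2  3  4  5  6  7  8  9  10

giving w = (6, 8, 9, 10, 2, 1, 4, 5, 3, 7) via Δ²R.

ℓ(w)=26; the 4 essential cells (i,j,r):

[(4, 5, 0), (4, 7, 1), (5, 1, 0), (8, 3, 2)]


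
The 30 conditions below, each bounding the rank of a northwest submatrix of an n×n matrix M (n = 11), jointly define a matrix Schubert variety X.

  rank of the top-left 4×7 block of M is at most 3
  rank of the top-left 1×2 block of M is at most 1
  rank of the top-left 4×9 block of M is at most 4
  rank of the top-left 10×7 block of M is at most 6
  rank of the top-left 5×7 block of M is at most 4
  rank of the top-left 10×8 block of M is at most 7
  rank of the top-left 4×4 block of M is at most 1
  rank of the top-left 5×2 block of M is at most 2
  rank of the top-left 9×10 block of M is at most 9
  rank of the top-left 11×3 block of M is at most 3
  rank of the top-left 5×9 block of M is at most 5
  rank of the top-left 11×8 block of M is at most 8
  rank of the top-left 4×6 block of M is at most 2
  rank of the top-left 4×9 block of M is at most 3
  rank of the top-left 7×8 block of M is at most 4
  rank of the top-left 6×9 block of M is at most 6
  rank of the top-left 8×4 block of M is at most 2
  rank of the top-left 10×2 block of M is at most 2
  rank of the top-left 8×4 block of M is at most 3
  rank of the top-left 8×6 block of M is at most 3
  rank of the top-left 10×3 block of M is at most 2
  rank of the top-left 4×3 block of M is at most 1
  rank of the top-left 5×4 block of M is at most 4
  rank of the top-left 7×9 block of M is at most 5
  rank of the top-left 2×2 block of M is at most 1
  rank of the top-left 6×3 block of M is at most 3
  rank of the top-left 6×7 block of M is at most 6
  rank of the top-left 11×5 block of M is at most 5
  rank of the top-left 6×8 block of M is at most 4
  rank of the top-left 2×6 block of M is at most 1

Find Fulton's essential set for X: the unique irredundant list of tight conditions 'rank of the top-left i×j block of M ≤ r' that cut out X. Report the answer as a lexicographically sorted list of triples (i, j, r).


Recovering R(i,j) via the rank-extension bound from the 30 conditions:

  1 | 1 | 1 | 1 | 1 | 1 | 1 | 1 | 1 | 1 | 1
  1 | 1 | 1 | 1 | 1 | 1 | 2 | 2 | 2 | 2 | 2
  1 | 1 | 1 | 1 | 2 | 2 | 3 | 3 | 3 | 3 | 3
  1 | 1 | 1 | 1 | 2 | 2 | 3 | 3 | 3 | 4 | 4
  1 | 2 | 2 | 2 | 3 | 3 | 4 | 4 | 4 | 5 | 5
  1 | 2 | 2 | 2 | 3 | 3 | 4 | 4 | 5 | 6 | 6
  1 | 2 | 2 | 2 | 3 | 3 | 4 | 4 | 5 | 6 | 7
  1 | 2 | 2 | 2 | 3 | 3 | 4 | 5 | 6 | 7 | 8
  1 | 2 | 2 | 3 | 4 | 4 | 5 | 6 | 7 | 8 | 9
  1 | 2 | 2 | 3 | 4 | 5 | 6 | 7 | 8 | 9 | 10
  1 | 2 | 3 | 4 | 5 | 6 | 7 | 8 | 9 | 10 | 11

second differences of R give the permutation w = (1, 7, 5, 10, 2, 9, 11, 8, 4, 6, 3).

ℓ(w)=27; the 8 essential cells (i,j,r):

[(2, 6, 1), (4, 4, 1), (4, 6, 2), (4, 9, 3), (7, 8, 4), (8, 4, 2), (8, 6, 3), (10, 3, 2)]


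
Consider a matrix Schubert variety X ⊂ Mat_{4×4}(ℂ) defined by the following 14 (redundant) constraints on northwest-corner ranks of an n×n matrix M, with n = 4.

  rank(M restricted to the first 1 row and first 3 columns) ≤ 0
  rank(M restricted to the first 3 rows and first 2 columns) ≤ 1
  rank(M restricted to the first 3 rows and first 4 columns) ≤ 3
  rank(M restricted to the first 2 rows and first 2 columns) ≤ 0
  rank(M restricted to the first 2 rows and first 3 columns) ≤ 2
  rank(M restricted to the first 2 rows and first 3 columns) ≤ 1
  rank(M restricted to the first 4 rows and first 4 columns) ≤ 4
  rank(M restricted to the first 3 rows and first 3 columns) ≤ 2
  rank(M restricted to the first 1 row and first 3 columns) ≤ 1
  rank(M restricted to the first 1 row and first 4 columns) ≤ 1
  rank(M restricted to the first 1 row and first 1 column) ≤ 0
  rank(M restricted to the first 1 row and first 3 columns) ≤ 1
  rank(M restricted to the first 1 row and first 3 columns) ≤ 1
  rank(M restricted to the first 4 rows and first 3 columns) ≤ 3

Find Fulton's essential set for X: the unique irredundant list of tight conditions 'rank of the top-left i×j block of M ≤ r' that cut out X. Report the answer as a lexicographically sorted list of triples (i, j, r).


Recovering R(i,j) via the rank-extension bound from the 14 conditions:

  0, 0, 0, 1
  0, 0, 1, 2
  1, 1, 2, 3
  1, 2, 3, 4

second differences of R give the permutation w = (4, 3, 1, 2).

ℓ(w)=5; the 2 essential cells (i,j,r):

[(1, 3, 0), (2, 2, 0)]


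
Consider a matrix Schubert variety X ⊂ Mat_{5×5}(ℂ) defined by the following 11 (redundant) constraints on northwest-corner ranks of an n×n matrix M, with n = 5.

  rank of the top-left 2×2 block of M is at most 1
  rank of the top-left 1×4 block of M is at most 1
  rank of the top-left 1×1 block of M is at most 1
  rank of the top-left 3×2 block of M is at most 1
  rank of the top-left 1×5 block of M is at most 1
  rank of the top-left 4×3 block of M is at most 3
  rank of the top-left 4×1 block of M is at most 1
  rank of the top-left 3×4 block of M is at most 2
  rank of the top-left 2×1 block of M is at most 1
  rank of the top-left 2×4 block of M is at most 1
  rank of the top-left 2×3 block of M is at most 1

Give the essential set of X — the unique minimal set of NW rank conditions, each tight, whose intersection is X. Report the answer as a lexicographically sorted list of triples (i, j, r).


Recovering R(i,j) via the rank-extension bound from the 11 conditions:

  i=1: 1 1 1 1 1
  i=2: 1 1 1 1 2
  i=3: 1 1 2 2 3
  i=4: 1 2 3 3 4
  i=5: 1 2 3 4 5

the unique w with this rank table is (1, 5, 3, 2, 4).

Rothe diagram D(w) (4 cells), 2 SE-corners (essential conditions):

[(2, 4, 1), (3, 2, 1)]


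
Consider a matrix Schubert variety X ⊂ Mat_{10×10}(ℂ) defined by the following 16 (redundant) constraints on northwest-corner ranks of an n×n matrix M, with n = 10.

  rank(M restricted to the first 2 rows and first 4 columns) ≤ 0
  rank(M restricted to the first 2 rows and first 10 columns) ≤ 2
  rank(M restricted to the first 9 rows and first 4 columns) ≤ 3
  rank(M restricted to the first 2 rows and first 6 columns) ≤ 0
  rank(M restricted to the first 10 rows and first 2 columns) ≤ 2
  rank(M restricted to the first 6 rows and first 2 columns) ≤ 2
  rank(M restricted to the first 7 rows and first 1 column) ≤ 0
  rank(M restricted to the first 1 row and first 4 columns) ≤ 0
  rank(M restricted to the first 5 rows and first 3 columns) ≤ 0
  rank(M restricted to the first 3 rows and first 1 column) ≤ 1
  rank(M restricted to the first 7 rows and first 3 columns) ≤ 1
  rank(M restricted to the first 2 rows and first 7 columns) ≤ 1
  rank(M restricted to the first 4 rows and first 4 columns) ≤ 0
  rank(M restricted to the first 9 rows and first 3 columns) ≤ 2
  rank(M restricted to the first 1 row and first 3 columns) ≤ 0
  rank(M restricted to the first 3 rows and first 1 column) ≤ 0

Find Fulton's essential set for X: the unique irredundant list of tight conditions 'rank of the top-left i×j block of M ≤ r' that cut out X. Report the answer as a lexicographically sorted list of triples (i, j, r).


Reconstructing r_w from the 16 given conditions:

  row 1: 0, 0, 0, 0, 0, 0, 1, 1, 1, 1
  row 2: 0, 0, 0, 0, 0, 0, 1, 2, 2, 2
  row 3: 0, 0, 0, 0, 1, 1, 2, 3, 3, 3
  row 4: 0, 0, 0, 0, 1, 2, 3, 4, 4, 4
  row 5: 0, 0, 0, 1, 2, 3, 4, 5, 5, 5
  row 6: 0, 1, 1, 2, 3, 4, 5, 6, 6, 6
  row 7: 0, 1, 1, 2, 3, 4, 5, 6, 7, 7
  row 8: 1, 2, 2, 3, 4, 5, 6, 7, 8, 8
  row 9: 1, 2, 2, 3, 4, 5, 6, 7, 8, 9
  row 10: 1, 2, 3, 4, 5, 6, 7, 8, 9, 10

reading off 1-entries of Δ²R: w = (7, 8, 5, 6, 4, 2, 9, 1, 10, 3).

D(w) has 27 cells with 6 SE-corners; essential set:

[(2, 6, 0), (4, 4, 0), (5, 3, 0), (7, 1, 0), (7, 3, 1), (9, 3, 2)]


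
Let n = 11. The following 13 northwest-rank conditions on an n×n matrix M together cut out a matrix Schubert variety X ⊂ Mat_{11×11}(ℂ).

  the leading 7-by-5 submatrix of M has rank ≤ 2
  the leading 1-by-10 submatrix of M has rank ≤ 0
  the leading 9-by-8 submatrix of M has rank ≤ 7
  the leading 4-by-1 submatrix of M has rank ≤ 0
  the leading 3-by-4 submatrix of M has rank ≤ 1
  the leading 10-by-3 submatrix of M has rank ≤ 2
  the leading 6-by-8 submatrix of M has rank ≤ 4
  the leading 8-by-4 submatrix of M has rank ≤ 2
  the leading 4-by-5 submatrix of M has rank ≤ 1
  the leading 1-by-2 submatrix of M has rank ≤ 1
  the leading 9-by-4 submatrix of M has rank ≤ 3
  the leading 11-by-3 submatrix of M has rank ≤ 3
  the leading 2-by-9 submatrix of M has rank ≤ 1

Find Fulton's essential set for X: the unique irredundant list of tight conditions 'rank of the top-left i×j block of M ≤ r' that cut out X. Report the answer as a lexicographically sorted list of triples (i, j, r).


Rank table r_w(11×11) implied by the 13 constraints:

  i=1: 0 | 0 | 0 | 0 | 0 | 0 | 0 | 0 | 0 | 0 | 1
  i=2: 0 | 1 | 1 | 1 | 1 | 1 | 1 | 1 | 1 | 1 | 2
  i=3: 0 | 1 | 1 | 1 | 1 | 2 | 2 | 2 | 2 | 2 | 3
  i=4: 0 | 1 | 1 | 1 | 1 | 2 | 3 | 3 | 3 | 3 | 4
  i=5: 1 | 2 | 2 | 2 | 2 | 3 | 4 | 4 | 4 | 4 | 5
  i=6: 1 | 2 | 2 | 2 | 2 | 3 | 4 | 4 | 5 | 5 | 6
  i=7: 1 | 2 | 2 | 2 | 2 | 3 | 4 | 5 | 6 | 6 | 7
  i=8: 1 | 2 | 2 | 2 | 3 | 4 | 5 | 6 | 7 | 7 | 8
  i=9: 1 | 2 | 2 | 3 | 4 | 5 | 6 | 7 | 8 | 8 | 9
  i=10: 1 | 2 | 2 | 3 | 4 | 5 | 6 | 7 | 8 | 9 | 10
  i=11: 1 | 2 | 3 | 4 | 5 | 6 | 7 | 8 | 9 | 10 | 11

reading off 1-entries of Δ²R: w = (11, 2, 6, 7, 1, 9, 8, 5, 4, 10, 3).

Fulton essential set (7 of the 30 Rothe cells):

[(1, 10, 0), (4, 1, 0), (4, 5, 1), (6, 8, 4), (7, 5, 2), (8, 4, 2), (10, 3, 2)]


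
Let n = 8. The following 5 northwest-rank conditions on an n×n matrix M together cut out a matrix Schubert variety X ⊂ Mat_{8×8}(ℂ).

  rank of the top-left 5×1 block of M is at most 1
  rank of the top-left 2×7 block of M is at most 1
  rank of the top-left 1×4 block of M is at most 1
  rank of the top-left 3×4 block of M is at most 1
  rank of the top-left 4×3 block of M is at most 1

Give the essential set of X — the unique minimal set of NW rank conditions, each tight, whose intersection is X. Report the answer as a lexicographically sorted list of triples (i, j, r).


Recovering R(i,j) via the rank-extension bound from the 5 conditions:

  row 1: 1 1 1 1 1 1 1 1
  row 2: 1 1 1 1 1 1 1 2
  row 3: 1 1 1 1 2 2 2 3
  row 4: 1 1 1 2 3 3 3 4
  row 5: 1 2 2 3 4 4 4 5
  row 6: 1 2 3 4 5 5 5 6
  row 7: 1 2 3 4 5 6 6 7
  row 8: 1 2 3 4 5 6 7 8

the unique w with this rank table is (1, 8, 5, 4, 2, 3, 6, 7).

3 SE-corners of the 11-cell Rothe diagram give Ess(w):

[(2, 7, 1), (3, 4, 1), (4, 3, 1)]


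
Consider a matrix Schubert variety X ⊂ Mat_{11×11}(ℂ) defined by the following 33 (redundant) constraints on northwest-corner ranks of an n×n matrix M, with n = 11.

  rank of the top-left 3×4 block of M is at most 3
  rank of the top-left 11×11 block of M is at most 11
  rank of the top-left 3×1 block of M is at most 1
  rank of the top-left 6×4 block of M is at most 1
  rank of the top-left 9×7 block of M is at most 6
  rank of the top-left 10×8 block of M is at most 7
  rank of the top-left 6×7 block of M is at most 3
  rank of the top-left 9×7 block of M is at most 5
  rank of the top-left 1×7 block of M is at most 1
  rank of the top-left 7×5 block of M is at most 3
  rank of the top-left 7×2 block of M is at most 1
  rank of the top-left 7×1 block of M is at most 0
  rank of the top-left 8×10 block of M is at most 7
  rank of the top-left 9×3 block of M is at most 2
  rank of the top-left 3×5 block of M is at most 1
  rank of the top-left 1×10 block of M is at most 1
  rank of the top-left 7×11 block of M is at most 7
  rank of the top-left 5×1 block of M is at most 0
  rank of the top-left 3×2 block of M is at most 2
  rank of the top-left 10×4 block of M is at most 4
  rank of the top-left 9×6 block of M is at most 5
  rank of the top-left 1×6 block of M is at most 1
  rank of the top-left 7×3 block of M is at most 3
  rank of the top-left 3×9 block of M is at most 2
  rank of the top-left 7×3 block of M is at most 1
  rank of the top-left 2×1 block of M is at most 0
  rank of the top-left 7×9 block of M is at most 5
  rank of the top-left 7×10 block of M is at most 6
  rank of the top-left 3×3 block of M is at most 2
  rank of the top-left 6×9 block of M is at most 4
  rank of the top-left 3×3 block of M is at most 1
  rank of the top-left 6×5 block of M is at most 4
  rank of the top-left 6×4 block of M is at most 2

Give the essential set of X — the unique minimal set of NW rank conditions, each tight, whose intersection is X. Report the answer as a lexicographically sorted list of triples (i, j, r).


Recovering R(i,j) via the rank-extension bound from the 33 conditions:

  i=1: 0, 1, 1, 1, 1, 1, 1, 1, 1, 1, 1
  i=2: 0, 1, 1, 1, 1, 2, 2, 2, 2, 2, 2
  i=3: 0, 1, 1, 1, 1, 2, 2, 2, 2, 3, 3
  i=4: 0, 1, 1, 1, 2, 3, 3, 3, 3, 4, 4
  i=5: 0, 1, 1, 1, 2, 3, 3, 4, 4, 5, 5
  i=6: 0, 1, 1, 1, 2, 3, 3, 4, 4, 5, 6
  i=7: 0, 1, 1, 2, 3, 4, 4, 5, 5, 6, 7
  i=8: 1, 2, 2, 3, 4, 5, 5, 6, 6, 7, 8
  i=9: 1, 2, 2, 3, 4, 5, 5, 6, 7, 8, 9
  i=10: 1, 2, 3, 4, 5, 6, 6, 7, 8, 9, 10
  i=11: 1, 2, 3, 4, 5, 6, 7, 8, 9, 10, 11

hence w(1..11) = (2, 6, 10, 5, 8, 11, 4, 1, 9, 3, 7).

|D(w)|=28, |Ess(w)|=9:

[(3, 5, 1), (3, 9, 2), (6, 4, 1), (6, 7, 3), (6, 9, 4), (7, 1, 0), (7, 3, 1), (9, 3, 2), (9, 7, 5)]


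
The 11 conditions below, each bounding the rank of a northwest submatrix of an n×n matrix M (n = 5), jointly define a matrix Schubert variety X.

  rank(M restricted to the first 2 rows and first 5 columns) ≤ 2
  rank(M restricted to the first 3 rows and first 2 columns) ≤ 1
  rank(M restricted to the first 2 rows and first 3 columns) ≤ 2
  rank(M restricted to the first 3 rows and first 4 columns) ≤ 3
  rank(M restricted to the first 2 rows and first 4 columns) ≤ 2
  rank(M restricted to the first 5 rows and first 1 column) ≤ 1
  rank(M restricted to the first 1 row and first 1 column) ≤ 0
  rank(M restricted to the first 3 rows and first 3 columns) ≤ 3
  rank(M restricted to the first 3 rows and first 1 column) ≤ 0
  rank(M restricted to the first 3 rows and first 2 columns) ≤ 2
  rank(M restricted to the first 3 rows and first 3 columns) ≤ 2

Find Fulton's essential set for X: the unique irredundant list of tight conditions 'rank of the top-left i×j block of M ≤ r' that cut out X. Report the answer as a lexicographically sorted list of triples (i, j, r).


Reconstructing r_w from the 11 given conditions:

  i=1: 0 1 1 1 1
  i=2: 0 1 2 2 2
  i=3: 0 1 2 3 3
  i=4: 1 2 3 4 4
  i=5: 1 2 3 4 5

giving w = (2, 3, 4, 1, 5) via Δ²R.

D(w) has 3 cells with 1 SE-corner; essential set:

[(3, 1, 0)]


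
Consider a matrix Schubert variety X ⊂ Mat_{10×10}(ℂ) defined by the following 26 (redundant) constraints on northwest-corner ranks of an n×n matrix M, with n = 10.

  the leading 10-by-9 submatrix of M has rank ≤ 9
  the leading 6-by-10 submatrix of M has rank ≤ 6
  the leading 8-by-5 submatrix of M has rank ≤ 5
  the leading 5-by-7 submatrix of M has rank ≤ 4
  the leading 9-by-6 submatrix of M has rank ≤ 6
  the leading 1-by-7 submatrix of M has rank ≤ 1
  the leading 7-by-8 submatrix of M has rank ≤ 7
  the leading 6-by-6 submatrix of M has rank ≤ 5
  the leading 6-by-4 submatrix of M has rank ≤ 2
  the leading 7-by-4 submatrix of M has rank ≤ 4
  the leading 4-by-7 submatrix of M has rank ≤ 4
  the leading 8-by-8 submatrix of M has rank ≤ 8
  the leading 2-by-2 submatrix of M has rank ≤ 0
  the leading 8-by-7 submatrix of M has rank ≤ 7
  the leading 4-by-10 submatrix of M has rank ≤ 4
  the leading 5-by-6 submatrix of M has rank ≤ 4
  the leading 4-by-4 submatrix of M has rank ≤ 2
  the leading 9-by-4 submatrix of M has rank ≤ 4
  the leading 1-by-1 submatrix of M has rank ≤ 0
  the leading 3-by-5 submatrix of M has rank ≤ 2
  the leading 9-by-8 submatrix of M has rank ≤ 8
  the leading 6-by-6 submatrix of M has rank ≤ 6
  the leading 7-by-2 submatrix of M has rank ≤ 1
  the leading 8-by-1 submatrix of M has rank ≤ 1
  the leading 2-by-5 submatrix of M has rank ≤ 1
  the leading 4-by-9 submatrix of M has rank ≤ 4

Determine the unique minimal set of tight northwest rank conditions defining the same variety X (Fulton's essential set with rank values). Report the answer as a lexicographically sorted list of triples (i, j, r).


Reconstructing r_w from the 26 given conditions:

  R[1]: 0 0 1 1 1 1 1 1 1 1
  R[2]: 0 0 1 1 1 2 2 2 2 2
  R[3]: 1 1 2 2 2 3 3 3 3 3
  R[4]: 1 1 2 2 3 4 4 4 4 4
  R[5]: 1 1 2 2 3 4 4 5 5 5
  R[6]: 1 1 2 2 3 4 5 6 6 6
  R[7]: 1 1 2 3 4 5 6 7 7 7
  R[8]: 1 2 3 4 5 6 7 8 8 8
  R[9]: 1 2 3 4 5 6 7 8 9 9
  R[10]: 1 2 3 4 5 6 7 8 9 10

second differences of R give the permutation w = (3, 6, 1, 5, 8, 7, 4, 2, 9, 10).

Rothe diagram D(w) (14 cells), 5 SE-corners (essential conditions):

[(2, 2, 0), (2, 5, 1), (5, 7, 4), (6, 4, 2), (7, 2, 1)]


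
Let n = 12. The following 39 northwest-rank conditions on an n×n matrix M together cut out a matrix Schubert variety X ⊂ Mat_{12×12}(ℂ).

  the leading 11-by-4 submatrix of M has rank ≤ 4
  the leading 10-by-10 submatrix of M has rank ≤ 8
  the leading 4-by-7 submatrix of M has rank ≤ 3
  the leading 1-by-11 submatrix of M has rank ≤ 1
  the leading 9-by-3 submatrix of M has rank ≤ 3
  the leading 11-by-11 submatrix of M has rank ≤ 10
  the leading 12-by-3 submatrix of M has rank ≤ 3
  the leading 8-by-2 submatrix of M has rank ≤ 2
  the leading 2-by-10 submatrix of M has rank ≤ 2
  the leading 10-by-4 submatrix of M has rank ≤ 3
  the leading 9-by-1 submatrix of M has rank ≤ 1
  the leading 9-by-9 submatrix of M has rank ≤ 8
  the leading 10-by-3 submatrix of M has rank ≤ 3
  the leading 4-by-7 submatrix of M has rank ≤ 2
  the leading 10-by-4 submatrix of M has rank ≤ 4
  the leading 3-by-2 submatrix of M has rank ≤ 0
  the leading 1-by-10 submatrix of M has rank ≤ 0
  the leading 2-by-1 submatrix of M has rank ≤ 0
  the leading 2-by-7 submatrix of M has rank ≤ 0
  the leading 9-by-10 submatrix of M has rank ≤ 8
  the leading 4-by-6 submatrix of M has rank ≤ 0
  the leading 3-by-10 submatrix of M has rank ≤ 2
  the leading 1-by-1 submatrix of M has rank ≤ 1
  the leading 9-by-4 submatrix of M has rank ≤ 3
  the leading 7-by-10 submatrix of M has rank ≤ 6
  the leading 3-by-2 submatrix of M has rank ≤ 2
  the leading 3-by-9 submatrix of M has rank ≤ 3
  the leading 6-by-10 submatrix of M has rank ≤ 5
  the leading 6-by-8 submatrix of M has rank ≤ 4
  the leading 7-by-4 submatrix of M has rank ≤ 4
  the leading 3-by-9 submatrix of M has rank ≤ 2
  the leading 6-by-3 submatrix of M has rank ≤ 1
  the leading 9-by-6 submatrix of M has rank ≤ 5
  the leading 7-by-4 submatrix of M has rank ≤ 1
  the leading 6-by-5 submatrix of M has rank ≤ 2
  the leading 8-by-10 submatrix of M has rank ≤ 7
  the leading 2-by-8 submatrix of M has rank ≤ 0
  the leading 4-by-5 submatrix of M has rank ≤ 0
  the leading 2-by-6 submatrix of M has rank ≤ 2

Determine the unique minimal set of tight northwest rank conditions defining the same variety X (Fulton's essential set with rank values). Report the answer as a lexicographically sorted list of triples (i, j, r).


Computing R[i][j] = min implied NW-rank bound (n=12, 39 conditions):

  row 1: 0, 0, 0, 0, 0, 0, 0, 0, 0, 0, 1, 1
  row 2: 0, 0, 0, 0, 0, 0, 0, 0, 1, 1, 2, 2
  row 3: 0, 0, 0, 0, 0, 0, 1, 1, 2, 2, 3, 3
  row 4: 0, 0, 0, 0, 0, 0, 1, 2, 3, 3, 4, 4
  row 5: 1, 1, 1, 1, 1, 1, 2, 3, 4, 4, 5, 5
  row 6: 1, 1, 1, 1, 2, 2, 3, 4, 5, 5, 6, 6
  row 7: 1, 1, 1, 1, 2, 3, 4, 5, 6, 6, 7, 7
  row 8: 1, 2, 2, 2, 3, 4, 5, 6, 7, 7, 8, 8
  row 9: 1, 2, 3, 3, 4, 5, 6, 7, 8, 8, 9, 9
  row 10: 1, 2, 3, 3, 4, 5, 6, 7, 8, 8, 9, 10
  row 11: 1, 2, 3, 4, 5, 6, 7, 8, 9, 9, 10, 11
  row 12: 1, 2, 3, 4, 5, 6, 7, 8, 9, 10, 11, 12

the unique w with this rank table is (11, 9, 7, 8, 1, 5, 6, 2, 3, 12, 4, 10).

ℓ(w)=38; the 6 essential cells (i,j,r):

[(1, 10, 0), (2, 8, 0), (4, 6, 0), (7, 4, 1), (10, 4, 3), (10, 10, 8)]


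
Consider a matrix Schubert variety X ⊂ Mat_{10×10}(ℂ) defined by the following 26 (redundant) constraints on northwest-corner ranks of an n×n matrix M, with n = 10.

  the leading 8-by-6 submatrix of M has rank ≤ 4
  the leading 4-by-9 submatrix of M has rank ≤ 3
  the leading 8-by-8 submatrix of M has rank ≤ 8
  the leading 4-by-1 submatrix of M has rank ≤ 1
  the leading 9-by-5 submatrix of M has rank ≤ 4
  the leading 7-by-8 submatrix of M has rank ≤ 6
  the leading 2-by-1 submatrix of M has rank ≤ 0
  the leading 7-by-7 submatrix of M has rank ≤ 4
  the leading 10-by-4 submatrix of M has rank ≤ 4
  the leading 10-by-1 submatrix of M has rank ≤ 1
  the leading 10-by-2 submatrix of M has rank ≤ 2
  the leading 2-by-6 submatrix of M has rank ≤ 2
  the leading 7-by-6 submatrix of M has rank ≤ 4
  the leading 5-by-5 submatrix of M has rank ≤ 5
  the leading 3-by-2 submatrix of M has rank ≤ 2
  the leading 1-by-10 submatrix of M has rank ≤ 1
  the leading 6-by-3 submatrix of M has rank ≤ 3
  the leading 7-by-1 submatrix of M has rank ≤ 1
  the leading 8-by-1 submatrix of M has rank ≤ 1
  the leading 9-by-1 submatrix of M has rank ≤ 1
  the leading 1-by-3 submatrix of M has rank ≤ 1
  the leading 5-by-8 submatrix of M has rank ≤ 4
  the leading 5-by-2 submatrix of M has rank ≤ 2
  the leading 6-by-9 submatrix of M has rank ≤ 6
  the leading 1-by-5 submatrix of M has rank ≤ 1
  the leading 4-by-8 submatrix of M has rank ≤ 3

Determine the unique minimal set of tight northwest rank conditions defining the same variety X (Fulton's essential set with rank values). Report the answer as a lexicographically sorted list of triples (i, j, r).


Reconstructing r_w from the 26 given conditions:

  row 1: 0 1 1 1 1 1 1 1 1 1
  row 2: 0 1 2 2 2 2 2 2 2 2
  row 3: 1 2 3 3 3 3 3 3 3 3
  row 4: 1 2 3 3 3 3 3 3 3 4
  row 5: 1 2 3 4 4 4 4 4 4 5
  row 6: 1 2 3 4 4 4 4 5 5 6
  row 7: 1 2 3 4 4 4 4 5 6 7
  row 8: 1 2 3 4 4 4 5 6 7 8
  row 9: 1 2 3 4 4 5 6 7 8 9
  row 10: 1 2 3 4 5 6 7 8 9 10

hence w(1..10) = (2, 3, 1, 10, 4, 8, 9, 7, 6, 5).

|D(w)|=17, |Ess(w)|=5:

[(2, 1, 0), (4, 9, 3), (7, 7, 4), (8, 6, 4), (9, 5, 4)]
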